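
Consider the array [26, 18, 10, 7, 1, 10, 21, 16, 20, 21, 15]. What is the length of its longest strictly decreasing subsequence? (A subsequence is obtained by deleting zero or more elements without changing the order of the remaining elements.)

5

One longest decreasing subsequence is 26, 18, 10, 7, 1 (positions 1,2,3,4,5), of length 5; no longer one exists.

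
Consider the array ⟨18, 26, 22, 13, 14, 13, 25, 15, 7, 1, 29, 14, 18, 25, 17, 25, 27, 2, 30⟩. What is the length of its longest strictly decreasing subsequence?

6

Let dp[i] be the longest decreasing subsequence ending at position i. Then dp = [1, 1, 2, 3, 3, 4, 2, 3, 5, 6, 1, 4, 3, 2, 4, 2, 2, 6, 1].
The maximum is 6; one witness is 26, 22, 14, 13, 7, 1 at positions 2,3,5,6,9,10.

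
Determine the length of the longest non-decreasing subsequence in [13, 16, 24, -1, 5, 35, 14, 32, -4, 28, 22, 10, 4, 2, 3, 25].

5

Let dp[i] be the longest non-decreasing subsequence ending at position i. Then dp = [1, 2, 3, 1, 2, 4, 3, 4, 1, 4, 4, 3, 2, 2, 3, 5].
The maximum is 5; one witness is -1, 5, 14, 22, 25 at positions 4,5,7,11,16.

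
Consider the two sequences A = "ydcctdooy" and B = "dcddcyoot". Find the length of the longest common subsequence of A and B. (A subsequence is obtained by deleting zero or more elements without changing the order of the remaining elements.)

Backtracking the LCS table gives one alignment: d (A2,B1) → c (A3,B2) → c (A4,B5) → o (A7,B7) → o (A8,B8).
So the longest common subsequence has length 5.

5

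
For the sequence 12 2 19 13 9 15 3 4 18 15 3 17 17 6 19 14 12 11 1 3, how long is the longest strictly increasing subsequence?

6

Scanning left to right, the best length ending at each element is: 12→1, 2→1, 19→2, 13→2, 9→2, 15→3, 3→2, 4→3, 18→4, 15→4, 3→2, 17→5, 17→5, 6→4, 19→6, 14→5, 12→5, 11→5, 1→1, 3→2.
So the longest increasing subsequence has length 6, e.g. 2, 3, 4, 15, 17, 19.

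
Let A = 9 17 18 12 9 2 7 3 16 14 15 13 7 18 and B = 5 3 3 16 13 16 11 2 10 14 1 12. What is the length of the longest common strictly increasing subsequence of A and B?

2

A longest common strictly increasing subsequence is 3, 16 (length 2); it appears in order in both A and B, and no longer such subsequence exists.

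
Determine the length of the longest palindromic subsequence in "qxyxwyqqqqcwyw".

8

Using dp[i][j] = 2 + dp[i+1][j−1] if the ends match, else max(dp[i+1][j], dp[i][j−1]):
dp[1][14] = 8. A witness is wyqqqqyw at positions 5,6,7,8,9,10,13,14.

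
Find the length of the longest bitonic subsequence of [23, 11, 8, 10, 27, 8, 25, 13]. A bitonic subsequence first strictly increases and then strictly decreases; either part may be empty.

5

One longest bitonic subsequence is 8, 10, 27, 25, 13 (positions 3,4,5,7,8): it rises to 27 then falls. Length 5 is optimal.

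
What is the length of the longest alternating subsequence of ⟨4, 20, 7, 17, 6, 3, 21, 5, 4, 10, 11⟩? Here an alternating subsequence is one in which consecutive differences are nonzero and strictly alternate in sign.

8

Track the best alternating length ending on an up-step vs a down-step at each position: up/down = 1/1, 2/1, 2/3, 4/3, 2/5, 1/5, 6/1, 6/7, 6/7, 8/7, 8/7.
The maximum over both is 8; one such subsequence is 4, 20, 7, 17, 6, 21, 5, 10.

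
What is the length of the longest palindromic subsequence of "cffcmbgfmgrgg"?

5

Using dp[i][j] = 2 + dp[i+1][j−1] if the ends match, else max(dp[i+1][j], dp[i][j−1]):
dp[1][13] = 5. A witness is ggrgg at positions 7,10,11,12,13.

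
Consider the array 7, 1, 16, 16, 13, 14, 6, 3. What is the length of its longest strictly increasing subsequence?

3

Scanning left to right, the best length ending at each element is: 7→1, 1→1, 16→2, 16→2, 13→2, 14→3, 6→2, 3→2.
So the longest increasing subsequence has length 3, e.g. 7, 13, 14.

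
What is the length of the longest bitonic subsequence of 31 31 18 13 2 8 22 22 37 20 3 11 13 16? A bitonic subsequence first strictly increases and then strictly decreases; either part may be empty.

6

One longest bitonic subsequence is 2, 8, 22, 37, 20, 16 (positions 5,6,7,9,10,14): it rises to 37 then falls. Length 6 is optimal.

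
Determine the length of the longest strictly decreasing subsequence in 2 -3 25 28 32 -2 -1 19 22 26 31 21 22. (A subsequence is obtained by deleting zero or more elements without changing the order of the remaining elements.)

Let dp[i] be the longest decreasing subsequence ending at position i. Then dp = [1, 2, 1, 1, 1, 2, 2, 2, 2, 2, 2, 3, 3].
The maximum is 3; one witness is 25, 22, 21 at positions 3,9,12.

3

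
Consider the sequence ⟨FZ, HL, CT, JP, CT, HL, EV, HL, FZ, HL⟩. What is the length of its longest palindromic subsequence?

7

Using dp[i][j] = 2 + dp[i+1][j−1] if the ends match, else max(dp[i+1][j], dp[i][j−1]):
dp[1][10] = 7. A witness is FZ HL CT JP CT HL FZ at positions 1,2,3,4,5,8,9.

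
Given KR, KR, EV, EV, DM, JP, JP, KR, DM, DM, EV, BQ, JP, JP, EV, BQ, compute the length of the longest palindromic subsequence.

8

One longest palindromic subsequence is EV JP JP DM DM JP JP EV (positions 4,6,7,9,10,13,14,15); it reads the same forward and backward, and the interval DP gives dp[1][16] = 8.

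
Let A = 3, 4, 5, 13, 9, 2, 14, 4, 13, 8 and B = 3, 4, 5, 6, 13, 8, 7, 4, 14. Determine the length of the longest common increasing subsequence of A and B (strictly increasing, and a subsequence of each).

5

For each value that appears in both, track the longest common increasing run ending there.
The best achievable length is 5; one witness is 3, 4, 5, 13, 14 (A-positions 1,2,3,4,7, B-positions 1,2,3,5,9).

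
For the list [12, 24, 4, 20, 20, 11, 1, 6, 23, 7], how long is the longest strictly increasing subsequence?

One longest increasing subsequence is 12, 20, 23 (positions 1,4,9), of length 3; no longer one exists.

3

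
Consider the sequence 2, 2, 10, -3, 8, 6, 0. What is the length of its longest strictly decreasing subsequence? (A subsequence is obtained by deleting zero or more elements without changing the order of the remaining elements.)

One longest decreasing subsequence is 10, 8, 6, 0 (positions 3,5,6,7), of length 4; no longer one exists.

4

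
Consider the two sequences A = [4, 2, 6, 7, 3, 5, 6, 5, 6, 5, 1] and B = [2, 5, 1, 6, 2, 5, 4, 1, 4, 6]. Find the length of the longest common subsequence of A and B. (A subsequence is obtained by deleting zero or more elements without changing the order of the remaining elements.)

Backtracking the LCS table gives one alignment: 2 (A2,B1) → 5 (A6,B2) → 6 (A7,B4) → 5 (A8,B6) → 6 (A9,B10).
So the longest common subsequence has length 5.

5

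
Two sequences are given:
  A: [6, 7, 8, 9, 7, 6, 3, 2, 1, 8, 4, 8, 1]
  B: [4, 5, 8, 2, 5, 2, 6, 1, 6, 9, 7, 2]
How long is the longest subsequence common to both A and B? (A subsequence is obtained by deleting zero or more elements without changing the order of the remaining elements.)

4

Backtracking the LCS table gives one alignment: 6 (A1,B9) → 9 (A4,B10) → 7 (A5,B11) → 2 (A8,B12).
So the longest common subsequence has length 4.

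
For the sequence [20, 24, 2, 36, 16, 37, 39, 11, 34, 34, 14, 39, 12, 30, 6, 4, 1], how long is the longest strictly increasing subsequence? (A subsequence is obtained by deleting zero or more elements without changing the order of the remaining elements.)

Let dp[i] be the longest increasing subsequence ending at position i. Then dp = [1, 2, 1, 3, 2, 4, 5, 2, 3, 3, 3, 5, 3, 4, 2, 2, 1].
The maximum is 5; one witness is 20, 24, 36, 37, 39 at positions 1,2,4,6,7.

5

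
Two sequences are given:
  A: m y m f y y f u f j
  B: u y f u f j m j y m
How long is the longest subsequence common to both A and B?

5

A longest common subsequence is yfufj (length 5); the LCS DP confirms no longer common subsequence exists.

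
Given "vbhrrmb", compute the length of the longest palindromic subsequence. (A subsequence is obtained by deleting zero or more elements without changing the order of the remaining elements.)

4

Using dp[i][j] = 2 + dp[i+1][j−1] if the ends match, else max(dp[i+1][j], dp[i][j−1]):
dp[1][7] = 4. A witness is brrb at positions 2,4,5,7.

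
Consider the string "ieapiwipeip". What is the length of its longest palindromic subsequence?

9

One longest palindromic subsequence is iepiwipei (positions 1,2,4,5,6,7,8,9,10); it reads the same forward and backward, and the interval DP gives dp[1][11] = 9.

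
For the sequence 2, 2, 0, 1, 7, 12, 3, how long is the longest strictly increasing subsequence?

Let dp[i] be the longest increasing subsequence ending at position i. Then dp = [1, 1, 1, 2, 3, 4, 3].
The maximum is 4; one witness is 0, 1, 7, 12 at positions 3,4,5,6.

4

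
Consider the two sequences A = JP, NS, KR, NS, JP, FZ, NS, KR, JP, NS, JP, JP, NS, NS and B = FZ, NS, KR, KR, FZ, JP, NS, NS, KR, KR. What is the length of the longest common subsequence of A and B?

6

A longest common subsequence is NS, KR, FZ, JP, NS, NS (length 6); the LCS DP confirms no longer common subsequence exists.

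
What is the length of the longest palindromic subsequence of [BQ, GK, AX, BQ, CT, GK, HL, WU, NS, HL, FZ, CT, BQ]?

One longest palindromic subsequence is BQ CT HL NS HL CT BQ (positions 1,5,7,9,10,12,13); it reads the same forward and backward, and the interval DP gives dp[1][13] = 7.

7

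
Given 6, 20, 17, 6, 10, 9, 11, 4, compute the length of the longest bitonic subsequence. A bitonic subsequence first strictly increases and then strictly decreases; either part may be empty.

6

One longest bitonic subsequence is 6, 20, 17, 10, 9, 4 (positions 1,2,3,5,6,8): it rises to 20 then falls. Length 6 is optimal.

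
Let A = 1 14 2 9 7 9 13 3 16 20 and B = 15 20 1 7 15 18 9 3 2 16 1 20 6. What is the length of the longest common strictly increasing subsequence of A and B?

A longest common strictly increasing subsequence is 1, 7, 9, 16, 20 (length 5); it appears in order in both A and B, and no longer such subsequence exists.

5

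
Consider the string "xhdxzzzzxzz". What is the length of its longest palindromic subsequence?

6

One longest palindromic subsequence is zzzzzz (positions 5,6,7,8,10,11); it reads the same forward and backward, and the interval DP gives dp[1][11] = 6.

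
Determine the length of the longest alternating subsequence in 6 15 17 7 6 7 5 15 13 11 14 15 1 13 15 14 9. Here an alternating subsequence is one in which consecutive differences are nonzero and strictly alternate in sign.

Track the best alternating length ending on an up-step vs a down-step at each position: up/down = 1/1, 2/1, 2/1, 2/3, 1/3, 4/3, 1/5, 6/3, 6/7, 6/7, 8/7, 8/3, 1/9, 10/9, 10/3, 10/11, 10/11.
The maximum over both is 11; one such subsequence is 6, 15, 6, 7, 5, 15, 13, 14, 1, 15, 14.

11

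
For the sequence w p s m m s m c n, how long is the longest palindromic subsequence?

Using dp[i][j] = 2 + dp[i+1][j−1] if the ends match, else max(dp[i+1][j], dp[i][j−1]):
dp[1][9] = 4. A witness is smms at positions 3,4,5,6.

4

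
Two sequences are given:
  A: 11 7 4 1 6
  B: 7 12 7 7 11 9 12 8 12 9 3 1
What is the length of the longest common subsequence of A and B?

2

Backtracking the LCS table gives one alignment: 11 (A1,B5) → 1 (A4,B12).
So the longest common subsequence has length 2.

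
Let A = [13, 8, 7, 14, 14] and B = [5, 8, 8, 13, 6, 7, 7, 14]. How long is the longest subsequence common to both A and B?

A longest common subsequence is 13, 7, 14 (length 3); the LCS DP confirms no longer common subsequence exists.

3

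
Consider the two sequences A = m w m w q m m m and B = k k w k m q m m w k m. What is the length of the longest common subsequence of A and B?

A longest common subsequence is wmqmmm (length 6); the LCS DP confirms no longer common subsequence exists.

6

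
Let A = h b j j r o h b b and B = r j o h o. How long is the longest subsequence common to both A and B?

3

Backtracking the LCS table gives one alignment: j (A4,B2) → o (A6,B3) → h (A7,B4).
So the longest common subsequence has length 3.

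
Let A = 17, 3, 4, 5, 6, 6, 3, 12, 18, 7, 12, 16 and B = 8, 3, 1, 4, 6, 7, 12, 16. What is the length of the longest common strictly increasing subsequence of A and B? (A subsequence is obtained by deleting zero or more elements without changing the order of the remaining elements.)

For each value that appears in both, track the longest common increasing run ending there.
The best achievable length is 6; one witness is 3, 4, 6, 7, 12, 16 (A-positions 2,3,5,10,11,12, B-positions 2,4,5,6,7,8).

6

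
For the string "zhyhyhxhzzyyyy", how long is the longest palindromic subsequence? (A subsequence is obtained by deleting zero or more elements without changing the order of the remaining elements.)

7

One longest palindromic subsequence is yyhxhyy (positions 3,5,6,7,8,13,14); it reads the same forward and backward, and the interval DP gives dp[1][14] = 7.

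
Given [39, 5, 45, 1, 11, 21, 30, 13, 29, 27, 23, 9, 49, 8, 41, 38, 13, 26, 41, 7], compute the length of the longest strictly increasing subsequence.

Let dp[i] be the longest increasing subsequence ending at position i. Then dp = [1, 1, 2, 1, 2, 3, 4, 3, 4, 4, 4, 2, 5, 2, 5, 5, 3, 5, 6, 2].
The maximum is 6; one witness is 5, 11, 21, 30, 38, 41 at positions 2,5,6,7,16,19.

6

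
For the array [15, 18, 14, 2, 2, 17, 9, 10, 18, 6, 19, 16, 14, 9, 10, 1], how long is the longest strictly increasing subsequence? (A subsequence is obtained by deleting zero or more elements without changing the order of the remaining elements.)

5

Let dp[i] be the longest increasing subsequence ending at position i. Then dp = [1, 2, 1, 1, 1, 2, 2, 3, 4, 2, 5, 4, 4, 3, 4, 1].
The maximum is 5; one witness is 2, 9, 10, 18, 19 at positions 4,7,8,9,11.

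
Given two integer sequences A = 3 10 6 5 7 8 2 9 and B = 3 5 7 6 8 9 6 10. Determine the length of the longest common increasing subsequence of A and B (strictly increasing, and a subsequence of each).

A longest common strictly increasing subsequence is 3, 5, 7, 8, 9 (length 5); it appears in order in both A and B, and no longer such subsequence exists.

5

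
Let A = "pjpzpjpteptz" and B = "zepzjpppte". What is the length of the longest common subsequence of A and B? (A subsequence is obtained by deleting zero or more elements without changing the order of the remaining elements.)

Backtracking the LCS table gives one alignment: p (A1,B3) → j (A2,B5) → p (A3,B6) → p (A5,B7) → p (A7,B8) → t (A8,B9) → e (A9,B10).
So the longest common subsequence has length 7.

7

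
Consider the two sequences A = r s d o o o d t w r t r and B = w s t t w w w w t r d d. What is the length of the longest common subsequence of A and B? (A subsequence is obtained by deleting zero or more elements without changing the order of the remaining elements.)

Backtracking the LCS table gives one alignment: s (A2,B2) → t (A8,B4) → w (A9,B8) → t (A11,B9) → r (A12,B10).
So the longest common subsequence has length 5.

5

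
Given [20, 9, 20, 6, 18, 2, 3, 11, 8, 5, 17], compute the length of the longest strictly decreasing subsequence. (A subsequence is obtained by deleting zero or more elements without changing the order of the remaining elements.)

Scanning left to right, the best length ending at each element is: 20→1, 9→2, 20→1, 6→3, 18→2, 2→4, 3→4, 11→3, 8→4, 5→5, 17→3.
So the longest decreasing subsequence has length 5, e.g. 20, 18, 11, 8, 5.

5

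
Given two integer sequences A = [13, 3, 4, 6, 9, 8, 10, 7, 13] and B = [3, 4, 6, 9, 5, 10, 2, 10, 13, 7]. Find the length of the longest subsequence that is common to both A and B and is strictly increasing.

6

For each value that appears in both, track the longest common increasing run ending there.
The best achievable length is 6; one witness is 3, 4, 6, 9, 10, 13 (A-positions 2,3,4,5,7,9, B-positions 1,2,3,4,6,9).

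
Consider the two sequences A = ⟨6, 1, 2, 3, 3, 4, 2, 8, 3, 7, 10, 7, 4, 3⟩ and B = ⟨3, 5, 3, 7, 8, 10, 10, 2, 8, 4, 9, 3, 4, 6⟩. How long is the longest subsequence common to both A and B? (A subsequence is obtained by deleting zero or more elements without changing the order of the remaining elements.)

A longest common subsequence is 3, 3, 2, 8, 3, 4 (length 6); the LCS DP confirms no longer common subsequence exists.

6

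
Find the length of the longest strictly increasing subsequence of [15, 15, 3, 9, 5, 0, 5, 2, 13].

3

Let dp[i] be the longest increasing subsequence ending at position i. Then dp = [1, 1, 1, 2, 2, 1, 2, 2, 3].
The maximum is 3; one witness is 3, 9, 13 at positions 3,4,9.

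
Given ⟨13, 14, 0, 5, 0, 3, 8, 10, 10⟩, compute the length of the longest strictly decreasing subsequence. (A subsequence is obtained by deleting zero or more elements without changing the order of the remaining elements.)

One longest decreasing subsequence is 13, 5, 0 (positions 1,4,5), of length 3; no longer one exists.

3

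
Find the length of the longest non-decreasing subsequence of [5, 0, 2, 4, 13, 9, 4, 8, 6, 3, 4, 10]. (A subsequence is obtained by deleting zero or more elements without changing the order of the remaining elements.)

Scanning left to right, the best length ending at each element is: 5→1, 0→1, 2→2, 4→3, 13→4, 9→4, 4→4, 8→5, 6→5, 3→3, 4→5, 10→6.
So the longest non-decreasing subsequence has length 6, e.g. 0, 2, 4, 4, 8, 10.

6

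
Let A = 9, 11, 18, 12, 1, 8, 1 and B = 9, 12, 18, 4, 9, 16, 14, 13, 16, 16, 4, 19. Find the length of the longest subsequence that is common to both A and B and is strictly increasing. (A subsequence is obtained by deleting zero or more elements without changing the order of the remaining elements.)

For each value that appears in both, track the longest common increasing run ending there.
The best achievable length is 2; one witness is 9, 12 (A-positions 1,4, B-positions 1,2).

2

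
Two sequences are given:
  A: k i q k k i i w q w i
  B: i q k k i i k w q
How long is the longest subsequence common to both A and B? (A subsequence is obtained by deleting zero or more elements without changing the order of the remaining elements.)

Backtracking the LCS table gives one alignment: i (A2,B1) → q (A3,B2) → k (A4,B3) → k (A5,B4) → i (A6,B5) → i (A7,B6) → w (A8,B8) → q (A9,B9).
So the longest common subsequence has length 8.

8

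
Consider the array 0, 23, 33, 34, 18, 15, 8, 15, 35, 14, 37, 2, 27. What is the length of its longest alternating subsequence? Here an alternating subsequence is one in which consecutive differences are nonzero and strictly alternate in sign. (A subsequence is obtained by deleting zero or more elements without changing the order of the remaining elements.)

8

Track the best alternating length ending on an up-step vs a down-step at each position: up/down = 1/1, 2/1, 2/1, 2/1, 2/3, 2/3, 2/3, 4/3, 4/1, 4/5, 6/1, 2/7, 8/7.
The maximum over both is 8; one such subsequence is 0, 23, 8, 15, 14, 37, 2, 27.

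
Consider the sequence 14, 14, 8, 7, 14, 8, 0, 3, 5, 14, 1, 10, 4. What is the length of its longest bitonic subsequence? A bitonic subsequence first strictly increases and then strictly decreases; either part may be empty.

6

One longest bitonic subsequence is 0, 3, 5, 14, 10, 4 (positions 7,8,9,10,12,13): it rises to 14 then falls. Length 6 is optimal.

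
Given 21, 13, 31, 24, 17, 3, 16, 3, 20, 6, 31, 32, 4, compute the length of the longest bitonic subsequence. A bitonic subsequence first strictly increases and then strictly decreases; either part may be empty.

One longest bitonic subsequence is 21, 31, 24, 17, 16, 6, 4 (positions 1,3,4,5,7,10,13): it rises to 31 then falls. Length 7 is optimal.

7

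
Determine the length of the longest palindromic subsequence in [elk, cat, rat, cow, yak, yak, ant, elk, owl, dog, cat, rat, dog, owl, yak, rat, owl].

9

One longest palindromic subsequence is rat yak owl dog rat dog owl yak rat (positions 3,5,9,10,12,13,14,15,16); it reads the same forward and backward, and the interval DP gives dp[1][17] = 9.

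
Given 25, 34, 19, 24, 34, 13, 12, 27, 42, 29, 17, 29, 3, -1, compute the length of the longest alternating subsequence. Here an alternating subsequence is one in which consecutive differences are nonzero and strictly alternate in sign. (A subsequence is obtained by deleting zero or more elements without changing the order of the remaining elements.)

9

A longest alternating subsequence is 25, 34, 19, 24, 13, 27, 17, 29, 3 (positions 1,2,3,4,6,8,11,12,13); its 8 consecutive differences strictly alternate in sign, and length 9 is optimal.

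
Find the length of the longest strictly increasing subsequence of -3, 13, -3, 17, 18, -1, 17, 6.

4

One longest increasing subsequence is -3, 13, 17, 18 (positions 1,2,4,5), of length 4; no longer one exists.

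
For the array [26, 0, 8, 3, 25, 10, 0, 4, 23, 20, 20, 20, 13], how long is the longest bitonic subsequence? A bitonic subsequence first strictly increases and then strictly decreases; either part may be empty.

One longest bitonic subsequence is 0, 8, 25, 23, 20, 13 (positions 2,3,5,9,12,13): it rises to 25 then falls. Length 6 is optimal.

6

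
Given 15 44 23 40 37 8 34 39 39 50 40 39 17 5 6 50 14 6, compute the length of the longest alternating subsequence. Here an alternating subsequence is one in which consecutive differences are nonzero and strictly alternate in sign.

A longest alternating subsequence is 15, 44, 23, 40, 37, 50, 40, 50, 14 (positions 1,2,3,4,5,10,11,16,17); its 8 consecutive differences strictly alternate in sign, and length 9 is optimal.

9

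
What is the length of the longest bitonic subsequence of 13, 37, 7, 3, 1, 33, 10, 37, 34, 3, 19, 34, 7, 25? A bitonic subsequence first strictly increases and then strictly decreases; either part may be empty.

Let inc[i] be the LIS ending at i and dec[i] the longest strictly decreasing subsequence starting at i. inc = [1, 2, 1, 1, 1, 2, 2, 3, 3, 2, 3, 4, 3, 4], dec = [4, 4, 3, 2, 1, 3, 2, 4, 3, 1, 2, 2, 1, 1].
max_i inc[i]+dec[i]−1 = 6, with one witness 13, 33, 37, 34, 19, 7.

6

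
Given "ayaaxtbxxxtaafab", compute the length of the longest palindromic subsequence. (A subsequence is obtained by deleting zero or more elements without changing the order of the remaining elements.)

11

One longest palindromic subsequence is aaatxxxtaaa (positions 1,3,4,6,8,9,10,11,12,13,15); it reads the same forward and backward, and the interval DP gives dp[1][16] = 11.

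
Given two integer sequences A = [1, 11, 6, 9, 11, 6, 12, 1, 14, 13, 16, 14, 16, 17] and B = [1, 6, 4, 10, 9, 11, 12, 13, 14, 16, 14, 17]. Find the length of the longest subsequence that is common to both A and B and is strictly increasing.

For each value that appears in both, track the longest common increasing run ending there.
The best achievable length is 9; one witness is 1, 6, 9, 11, 12, 13, 14, 16, 17 (A-positions 1,3,4,5,7,10,12,13,14, B-positions 1,2,5,6,7,8,9,10,12).

9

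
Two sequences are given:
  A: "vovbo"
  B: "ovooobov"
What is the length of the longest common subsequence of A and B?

Backtracking the LCS table gives one alignment: v (A1,B2) → o (A2,B5) → b (A4,B6) → o (A5,B7).
So the longest common subsequence has length 4.

4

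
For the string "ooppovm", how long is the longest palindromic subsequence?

One longest palindromic subsequence is oppo (positions 2,3,4,5); it reads the same forward and backward, and the interval DP gives dp[1][7] = 4.

4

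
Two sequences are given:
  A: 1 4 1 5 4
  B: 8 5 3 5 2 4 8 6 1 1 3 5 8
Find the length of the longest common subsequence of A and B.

3

A longest common subsequence is 1, 1, 5 (length 3); the LCS DP confirms no longer common subsequence exists.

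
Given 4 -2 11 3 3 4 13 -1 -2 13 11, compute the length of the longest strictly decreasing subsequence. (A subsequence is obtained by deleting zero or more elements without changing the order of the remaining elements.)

One longest decreasing subsequence is 4, 3, -1, -2 (positions 1,4,8,9), of length 4; no longer one exists.

4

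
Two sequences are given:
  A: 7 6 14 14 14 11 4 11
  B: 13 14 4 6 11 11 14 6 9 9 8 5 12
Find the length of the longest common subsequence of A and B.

Backtracking the LCS table gives one alignment: 6 (A2,B4) → 11 (A6,B5) → 11 (A8,B6).
So the longest common subsequence has length 3.

3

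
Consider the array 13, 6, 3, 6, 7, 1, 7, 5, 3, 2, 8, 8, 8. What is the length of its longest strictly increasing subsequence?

Let dp[i] be the longest increasing subsequence ending at position i. Then dp = [1, 1, 1, 2, 3, 1, 3, 2, 2, 2, 4, 4, 4].
The maximum is 4; one witness is 3, 6, 7, 8 at positions 3,4,5,11.

4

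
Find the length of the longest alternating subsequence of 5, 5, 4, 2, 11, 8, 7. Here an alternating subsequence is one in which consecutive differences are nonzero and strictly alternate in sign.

Track the best alternating length ending on an up-step vs a down-step at each position: up/down = 1/1, 1/1, 1/2, 1/2, 3/1, 3/4, 3/4.
The maximum over both is 4; one such subsequence is 5, 4, 11, 8.

4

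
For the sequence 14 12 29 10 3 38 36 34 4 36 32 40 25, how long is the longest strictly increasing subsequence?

One longest increasing subsequence is 14, 29, 34, 36, 40 (positions 1,3,8,10,12), of length 5; no longer one exists.

5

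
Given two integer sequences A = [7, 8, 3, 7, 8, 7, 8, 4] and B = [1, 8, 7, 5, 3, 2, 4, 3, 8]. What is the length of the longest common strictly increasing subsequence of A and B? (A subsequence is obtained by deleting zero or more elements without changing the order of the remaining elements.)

For each value that appears in both, track the longest common increasing run ending there.
The best achievable length is 2; one witness is 3, 4 (A-positions 3,8, B-positions 5,7).

2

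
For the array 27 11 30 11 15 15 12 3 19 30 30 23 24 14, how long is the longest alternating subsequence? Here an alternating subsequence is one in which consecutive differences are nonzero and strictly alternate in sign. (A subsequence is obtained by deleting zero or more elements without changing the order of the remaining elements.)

10

Track the best alternating length ending on an up-step vs a down-step at each position: up/down = 1/1, 1/2, 3/1, 1/4, 5/4, 5/4, 5/6, 1/6, 7/4, 7/1, 7/1, 7/8, 9/8, 7/10.
The maximum over both is 10; one such subsequence is 27, 11, 30, 11, 15, 12, 30, 23, 24, 14.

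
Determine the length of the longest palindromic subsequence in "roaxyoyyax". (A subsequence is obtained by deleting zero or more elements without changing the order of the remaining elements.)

One longest palindromic subsequence is xyyyx (positions 4,5,7,8,10); it reads the same forward and backward, and the interval DP gives dp[1][10] = 5.

5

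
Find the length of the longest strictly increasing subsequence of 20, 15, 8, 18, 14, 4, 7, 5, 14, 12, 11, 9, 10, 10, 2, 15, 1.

5

Scanning left to right, the best length ending at each element is: 20→1, 15→1, 8→1, 18→2, 14→2, 4→1, 7→2, 5→2, 14→3, 12→3, 11→3, 9→3, 10→4, 10→4, 2→1, 15→5, 1→1.
So the longest increasing subsequence has length 5, e.g. 4, 7, 9, 10, 15.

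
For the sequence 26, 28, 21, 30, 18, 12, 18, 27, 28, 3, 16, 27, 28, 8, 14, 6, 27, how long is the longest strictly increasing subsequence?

4

Let dp[i] be the longest increasing subsequence ending at position i. Then dp = [1, 2, 1, 3, 1, 1, 2, 3, 4, 1, 2, 3, 4, 2, 3, 2, 4].
The maximum is 4; one witness is 12, 18, 27, 28 at positions 6,7,8,9.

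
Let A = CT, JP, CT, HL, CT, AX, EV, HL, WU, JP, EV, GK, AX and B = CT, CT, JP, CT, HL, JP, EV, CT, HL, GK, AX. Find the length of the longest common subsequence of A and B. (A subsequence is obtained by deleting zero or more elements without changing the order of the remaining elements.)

Backtracking the LCS table gives one alignment: CT (A1,B2) → JP (A2,B3) → CT (A3,B4) → HL (A4,B5) → CT (A5,B8) → HL (A8,B9) → GK (A12,B10) → AX (A13,B11).
So the longest common subsequence has length 8.

8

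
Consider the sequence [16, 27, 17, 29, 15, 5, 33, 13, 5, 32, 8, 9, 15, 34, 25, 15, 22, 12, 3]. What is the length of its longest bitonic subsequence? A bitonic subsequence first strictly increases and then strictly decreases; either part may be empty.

9

Let inc[i] be the LIS ending at i and dec[i] the longest strictly decreasing subsequence starting at i. inc = [1, 2, 2, 3, 1, 1, 4, 2, 1, 4, 2, 3, 4, 5, 5, 4, 5, 4, 1], dec = [5, 6, 5, 5, 4, 2, 6, 3, 2, 5, 2, 2, 3, 5, 4, 3, 3, 2, 1].
max_i inc[i]+dec[i]−1 = 9, with one witness 16, 27, 29, 33, 32, 25, 22, 12, 3.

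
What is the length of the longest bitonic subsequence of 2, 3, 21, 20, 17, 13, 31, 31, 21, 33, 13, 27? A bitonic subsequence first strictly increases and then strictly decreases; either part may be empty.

One longest bitonic subsequence is 2, 3, 21, 20, 17, 13 (positions 1,2,3,4,5,11): it rises to 21 then falls. Length 6 is optimal.

6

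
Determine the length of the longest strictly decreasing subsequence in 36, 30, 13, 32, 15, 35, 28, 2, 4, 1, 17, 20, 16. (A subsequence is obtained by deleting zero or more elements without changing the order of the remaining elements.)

5

Let dp[i] be the longest decreasing subsequence ending at position i. Then dp = [1, 2, 3, 2, 3, 2, 3, 4, 4, 5, 4, 4, 5].
The maximum is 5; one witness is 36, 30, 13, 2, 1 at positions 1,2,3,8,10.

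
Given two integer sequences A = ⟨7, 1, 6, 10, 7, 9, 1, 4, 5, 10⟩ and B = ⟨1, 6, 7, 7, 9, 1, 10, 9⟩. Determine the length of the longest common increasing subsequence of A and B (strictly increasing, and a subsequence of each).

A longest common strictly increasing subsequence is 1, 6, 7, 9, 10 (length 5); it appears in order in both A and B, and no longer such subsequence exists.

5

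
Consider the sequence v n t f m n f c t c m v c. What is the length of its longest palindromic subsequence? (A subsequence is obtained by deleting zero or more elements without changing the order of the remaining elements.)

Using dp[i][j] = 2 + dp[i+1][j−1] if the ends match, else max(dp[i+1][j], dp[i][j−1]):
dp[1][13] = 7. A witness is vmctcmv at positions 1,5,8,9,10,11,12.

7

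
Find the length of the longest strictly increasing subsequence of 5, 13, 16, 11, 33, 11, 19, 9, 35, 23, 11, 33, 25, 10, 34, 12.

7

One longest increasing subsequence is 5, 13, 16, 19, 23, 33, 34 (positions 1,2,3,7,10,12,15), of length 7; no longer one exists.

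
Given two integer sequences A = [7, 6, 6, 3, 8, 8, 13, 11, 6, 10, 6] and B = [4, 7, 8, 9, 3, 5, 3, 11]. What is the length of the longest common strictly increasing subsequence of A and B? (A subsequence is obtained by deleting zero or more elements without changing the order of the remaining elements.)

For each value that appears in both, track the longest common increasing run ending there.
The best achievable length is 3; one witness is 7, 8, 11 (A-positions 1,5,8, B-positions 2,3,8).

3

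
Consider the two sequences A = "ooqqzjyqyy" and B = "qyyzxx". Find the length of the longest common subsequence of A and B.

Backtracking the LCS table gives one alignment: q (A4,B1) → y (A7,B2) → y (A9,B3).
So the longest common subsequence has length 3.

3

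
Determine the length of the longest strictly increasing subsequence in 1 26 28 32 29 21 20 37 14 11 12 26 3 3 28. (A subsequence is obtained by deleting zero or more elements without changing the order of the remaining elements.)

One longest increasing subsequence is 1, 26, 28, 32, 37 (positions 1,2,3,4,8), of length 5; no longer one exists.

5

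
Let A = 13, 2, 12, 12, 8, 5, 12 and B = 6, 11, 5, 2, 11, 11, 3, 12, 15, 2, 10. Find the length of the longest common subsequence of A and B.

2

Backtracking the LCS table gives one alignment: 2 (A2,B4) → 12 (A3,B8).
So the longest common subsequence has length 2.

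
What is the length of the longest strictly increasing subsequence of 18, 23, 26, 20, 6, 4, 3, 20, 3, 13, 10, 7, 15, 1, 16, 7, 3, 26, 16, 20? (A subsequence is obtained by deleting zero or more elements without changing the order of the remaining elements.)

Scanning left to right, the best length ending at each element is: 18→1, 23→2, 26→3, 20→2, 6→1, 4→1, 3→1, 20→2, 3→1, 13→2, 10→2, 7→2, 15→3, 1→1, 16→4, 7→2, 3→2, 26→5, 16→4, 20→5.
So the longest increasing subsequence has length 5, e.g. 6, 13, 15, 16, 26.

5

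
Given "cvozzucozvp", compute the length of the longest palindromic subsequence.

One longest palindromic subsequence is vozzov (positions 2,3,4,5,8,10); it reads the same forward and backward, and the interval DP gives dp[1][11] = 6.

6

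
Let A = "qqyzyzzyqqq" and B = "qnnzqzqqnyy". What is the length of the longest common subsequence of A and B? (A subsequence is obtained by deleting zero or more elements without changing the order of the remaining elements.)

A longest common subsequence is qqzyy (length 5); the LCS DP confirms no longer common subsequence exists.

5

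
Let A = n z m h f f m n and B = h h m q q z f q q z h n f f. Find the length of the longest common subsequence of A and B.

4

Backtracking the LCS table gives one alignment: z (A2,B10) → h (A4,B11) → f (A5,B13) → f (A6,B14).
So the longest common subsequence has length 4.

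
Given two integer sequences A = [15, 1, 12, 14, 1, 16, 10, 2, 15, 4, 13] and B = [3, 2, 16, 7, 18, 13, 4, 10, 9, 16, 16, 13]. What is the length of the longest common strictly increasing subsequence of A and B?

3

For each value that appears in both, track the longest common increasing run ending there.
The best achievable length is 3; one witness is 2, 4, 13 (A-positions 8,10,11, B-positions 2,7,12).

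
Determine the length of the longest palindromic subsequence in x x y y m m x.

Using dp[i][j] = 2 + dp[i+1][j−1] if the ends match, else max(dp[i+1][j], dp[i][j−1]):
dp[1][7] = 4. A witness is xmmx at positions 1,5,6,7.

4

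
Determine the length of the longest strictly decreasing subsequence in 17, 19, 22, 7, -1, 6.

3

One longest decreasing subsequence is 17, 7, -1 (positions 1,4,5), of length 3; no longer one exists.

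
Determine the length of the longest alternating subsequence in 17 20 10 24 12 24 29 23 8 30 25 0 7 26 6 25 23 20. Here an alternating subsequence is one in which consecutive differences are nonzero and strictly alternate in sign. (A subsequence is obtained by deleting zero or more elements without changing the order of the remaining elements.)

13

A longest alternating subsequence is 17, 20, 10, 24, 12, 24, 23, 30, 0, 7, 6, 25, 23 (positions 1,2,3,4,5,6,8,10,12,13,15,16,17); its 12 consecutive differences strictly alternate in sign, and length 13 is optimal.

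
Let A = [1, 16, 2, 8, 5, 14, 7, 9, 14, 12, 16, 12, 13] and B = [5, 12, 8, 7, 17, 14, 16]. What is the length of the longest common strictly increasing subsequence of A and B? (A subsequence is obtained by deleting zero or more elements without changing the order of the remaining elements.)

For each value that appears in both, track the longest common increasing run ending there.
The best achievable length is 4; one witness is 5, 7, 14, 16 (A-positions 5,7,9,11, B-positions 1,4,6,7).

4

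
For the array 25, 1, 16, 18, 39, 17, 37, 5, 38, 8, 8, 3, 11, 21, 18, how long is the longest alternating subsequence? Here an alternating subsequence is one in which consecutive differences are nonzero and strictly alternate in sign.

10

A longest alternating subsequence is 25, 1, 18, 17, 37, 5, 38, 8, 21, 18 (positions 1,2,4,6,7,8,9,10,14,15); its 9 consecutive differences strictly alternate in sign, and length 10 is optimal.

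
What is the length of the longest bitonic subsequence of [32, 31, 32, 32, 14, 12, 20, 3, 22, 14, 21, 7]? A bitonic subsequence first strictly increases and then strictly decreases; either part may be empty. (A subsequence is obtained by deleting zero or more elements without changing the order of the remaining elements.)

5

Let inc[i] be the LIS ending at i and dec[i] the longest strictly decreasing subsequence starting at i. inc = [1, 1, 2, 2, 1, 1, 2, 1, 3, 2, 3, 2], dec = [5, 4, 4, 4, 3, 2, 3, 1, 3, 2, 2, 1].
max_i inc[i]+dec[i]−1 = 5, with one witness 32, 31, 22, 21, 7.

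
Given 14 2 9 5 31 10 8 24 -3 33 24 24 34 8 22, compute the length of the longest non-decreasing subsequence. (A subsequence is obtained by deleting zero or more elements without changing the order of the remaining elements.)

7

Let dp[i] be the longest non-decreasing subsequence ending at position i. Then dp = [1, 1, 2, 2, 3, 3, 3, 4, 1, 5, 5, 6, 7, 4, 5].
The maximum is 7; one witness is 2, 9, 10, 24, 24, 24, 34 at positions 2,3,6,8,11,12,13.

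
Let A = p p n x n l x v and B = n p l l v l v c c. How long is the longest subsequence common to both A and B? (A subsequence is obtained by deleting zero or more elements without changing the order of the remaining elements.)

3

Backtracking the LCS table gives one alignment: p (A1,B2) → l (A6,B6) → v (A8,B7).
So the longest common subsequence has length 3.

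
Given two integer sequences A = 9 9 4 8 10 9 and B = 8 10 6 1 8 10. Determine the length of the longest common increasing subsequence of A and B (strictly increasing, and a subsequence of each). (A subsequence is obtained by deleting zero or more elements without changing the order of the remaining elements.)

A longest common strictly increasing subsequence is 8, 10 (length 2); it appears in order in both A and B, and no longer such subsequence exists.

2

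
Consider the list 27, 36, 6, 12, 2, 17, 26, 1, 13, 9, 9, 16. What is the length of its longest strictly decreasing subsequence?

One longest decreasing subsequence is 27, 6, 2, 1 (positions 1,3,5,8), of length 4; no longer one exists.

4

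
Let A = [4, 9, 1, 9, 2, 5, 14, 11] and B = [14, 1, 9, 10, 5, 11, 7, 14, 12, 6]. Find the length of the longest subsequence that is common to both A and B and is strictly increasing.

3

A longest common strictly increasing subsequence is 1, 9, 11 (length 3); it appears in order in both A and B, and no longer such subsequence exists.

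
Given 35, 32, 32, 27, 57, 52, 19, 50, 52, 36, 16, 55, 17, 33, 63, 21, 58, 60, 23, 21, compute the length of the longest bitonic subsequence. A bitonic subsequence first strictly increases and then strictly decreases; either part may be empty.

Let inc[i] be the LIS ending at i and dec[i] the longest strictly decreasing subsequence starting at i. inc = [1, 1, 1, 1, 2, 2, 1, 2, 3, 2, 1, 4, 2, 3, 5, 3, 5, 6, 4, 3], dec = [5, 4, 4, 3, 7, 6, 2, 5, 5, 4, 1, 4, 1, 3, 4, 1, 3, 3, 2, 1].
max_i inc[i]+dec[i]−1 = 8, with one witness 35, 57, 52, 50, 36, 33, 23, 21.

8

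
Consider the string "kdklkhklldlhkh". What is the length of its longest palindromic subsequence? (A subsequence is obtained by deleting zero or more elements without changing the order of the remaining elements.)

9

One longest palindromic subsequence is kdlkhkldk (positions 1,2,4,5,6,7,9,10,13); it reads the same forward and backward, and the interval DP gives dp[1][14] = 9.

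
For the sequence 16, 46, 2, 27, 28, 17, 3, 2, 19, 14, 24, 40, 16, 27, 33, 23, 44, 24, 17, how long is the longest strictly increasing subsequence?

Let dp[i] be the longest increasing subsequence ending at position i. Then dp = [1, 2, 1, 2, 3, 2, 2, 1, 3, 3, 4, 5, 4, 5, 6, 5, 7, 6, 5].
The maximum is 7; one witness is 16, 17, 19, 24, 27, 33, 44 at positions 1,6,9,11,14,15,17.

7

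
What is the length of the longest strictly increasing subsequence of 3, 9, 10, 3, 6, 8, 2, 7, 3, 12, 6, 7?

4

Let dp[i] be the longest increasing subsequence ending at position i. Then dp = [1, 2, 3, 1, 2, 3, 1, 3, 2, 4, 3, 4].
The maximum is 4; one witness is 3, 9, 10, 12 at positions 1,2,3,10.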